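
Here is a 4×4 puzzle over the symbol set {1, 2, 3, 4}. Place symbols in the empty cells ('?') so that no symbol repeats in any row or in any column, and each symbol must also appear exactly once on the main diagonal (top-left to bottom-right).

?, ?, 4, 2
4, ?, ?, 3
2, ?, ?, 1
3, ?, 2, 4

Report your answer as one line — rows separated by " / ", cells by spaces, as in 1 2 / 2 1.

1 3 4 2 / 4 2 1 3 / 2 4 3 1 / 3 1 2 4

row 1 has {2,4}; column 1 has {2,3,4}; the diagonal has {4} — only 1 is left for (r1,c1).
row 1 has {1,2,4}; column 2 is empty so far — only 3 is left for (r1,c2).
row 2 has {3,4}; column 2 has {3}; the diagonal has {1,4} — only 2 is left for (r2,c2).
row 2 has {2,3,4}; column 3 has {2,4} — only 1 is left for (r2,c3).
row 3 has {1,2}; column 2 has {2,3} — only 4 is left for (r3,c2).
row 3 has {1,2,4}; column 3 has {1,2,4}; the diagonal has {1,2,4} — only 3 is left for (r3,c3).
row 4 has {2,3,4}; column 2 has {2,3,4} — only 1 is left for (r4,c2).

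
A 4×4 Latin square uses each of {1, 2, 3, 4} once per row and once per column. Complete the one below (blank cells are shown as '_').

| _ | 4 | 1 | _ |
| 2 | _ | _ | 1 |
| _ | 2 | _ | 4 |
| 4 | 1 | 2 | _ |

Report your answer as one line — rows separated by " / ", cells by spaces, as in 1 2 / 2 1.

row 1 has {1,4}; column 1 has {2,4} — only 3 is left for (r1,c1).
row 1 has {1,3,4}; column 4 has {1,4} — only 2 is left for (r1,c4).
row 2 has {1,2}; column 2 has {1,2,4} — only 3 is left for (r2,c2).
row 2 has {1,2,3}; column 3 has {1,2} — only 4 is left for (r2,c3).
row 3 has {2,4}; column 1 has {2,3,4} — only 1 is left for (r3,c1).
row 3 has {1,2,4}; column 3 has {1,2,4} — only 3 is left for (r3,c3).
row 4 has {1,2,4}; column 4 has {1,2,4} — only 3 is left for (r4,c4).

3 4 1 2 / 2 3 4 1 / 1 2 3 4 / 4 1 2 3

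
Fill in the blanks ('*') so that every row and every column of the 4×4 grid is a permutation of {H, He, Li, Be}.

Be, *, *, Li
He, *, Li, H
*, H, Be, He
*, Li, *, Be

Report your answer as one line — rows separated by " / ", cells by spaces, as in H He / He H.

Be He H Li / He Be Li H / Li H Be He / H Li He Be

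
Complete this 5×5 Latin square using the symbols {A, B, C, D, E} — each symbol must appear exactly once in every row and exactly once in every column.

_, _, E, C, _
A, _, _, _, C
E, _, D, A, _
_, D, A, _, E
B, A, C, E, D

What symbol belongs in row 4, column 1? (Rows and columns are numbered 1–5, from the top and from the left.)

(r1,c1) = D
(r1,c2) = B
(r1,c5) = A
(r2,c2) = E
(r2,c3) = B
(r2,c4) = D
(r3,c2) = C
(r3,c5) = B
(r4,c1) = C

C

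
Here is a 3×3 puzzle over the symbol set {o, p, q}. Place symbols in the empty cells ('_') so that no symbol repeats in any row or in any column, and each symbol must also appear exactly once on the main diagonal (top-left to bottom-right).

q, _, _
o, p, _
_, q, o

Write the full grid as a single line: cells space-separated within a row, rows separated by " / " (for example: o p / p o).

q o p / o p q / p q o

row 1 has {q}; column 2 has {p,q} — only o is left for (r1,c2).
row 1 has {o,q}; column 3 has {o} — only p is left for (r1,c3).
row 2 has {o,p}; column 3 has {o,p} — only q is left for (r2,c3).
row 3 has {o,q}; column 1 has {o,q} — only p is left for (r3,c1).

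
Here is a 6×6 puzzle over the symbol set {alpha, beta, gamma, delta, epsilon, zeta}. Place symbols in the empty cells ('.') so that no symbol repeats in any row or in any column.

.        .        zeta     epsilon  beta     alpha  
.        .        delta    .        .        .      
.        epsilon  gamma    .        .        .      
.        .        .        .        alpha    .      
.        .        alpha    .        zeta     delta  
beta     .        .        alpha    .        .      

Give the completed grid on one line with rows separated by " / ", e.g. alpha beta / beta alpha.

(r3,c5) = delta
(r6,c3) = epsilon
(r6,c5) = gamma
(r6,c6) = zeta
(r2,c5) = epsilon
(r3,c6) = beta
(r4,c3) = beta
(r6,c2) = delta
(r1,c2) = gamma
(r2,c6) = gamma
(r3,c4) = zeta
(r4,c2) = zeta
(r4,c6) = epsilon
(r5,c2) = beta
(r5,c4) = gamma
(r1,c1) = delta
(r2,c2) = alpha
(r2,c4) = beta
(r3,c1) = alpha
(r4,c1) = gamma
(r4,c4) = delta
(r5,c1) = epsilon
(r2,c1) = zeta

delta gamma zeta epsilon beta alpha / zeta alpha delta beta epsilon gamma / alpha epsilon gamma zeta delta beta / gamma zeta beta delta alpha epsilon / epsilon beta alpha gamma zeta delta / beta delta epsilon alpha gamma zeta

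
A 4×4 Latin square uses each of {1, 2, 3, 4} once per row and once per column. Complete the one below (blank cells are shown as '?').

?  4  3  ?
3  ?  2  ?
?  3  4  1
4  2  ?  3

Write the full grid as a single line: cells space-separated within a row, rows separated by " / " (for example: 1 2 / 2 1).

At row 1, column 4: row 1 has {3,4}; column 4 has {1,3}; that leaves 2.
At row 2, column 2: row 2 has {2,3}; column 2 has {2,3,4}; that leaves 1.
At row 2, column 4: row 2 has {1,2,3}; column 4 has {1,2,3}; that leaves 4.
At row 3, column 1: row 3 has {1,3,4}; column 1 has {3,4}; that leaves 2.
At row 4, column 3: row 4 has {2,3,4}; column 3 has {2,3,4}; that leaves 1.
At row 1, column 1: row 1 has {2,3,4}; column 1 has {2,3,4}; that leaves 1.

1 4 3 2 / 3 1 2 4 / 2 3 4 1 / 4 2 1 3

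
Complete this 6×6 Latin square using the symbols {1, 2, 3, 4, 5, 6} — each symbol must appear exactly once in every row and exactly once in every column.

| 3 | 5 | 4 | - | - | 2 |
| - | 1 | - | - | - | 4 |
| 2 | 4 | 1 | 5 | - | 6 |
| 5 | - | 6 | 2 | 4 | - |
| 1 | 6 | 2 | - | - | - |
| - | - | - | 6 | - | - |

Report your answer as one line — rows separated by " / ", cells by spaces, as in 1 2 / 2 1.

3 5 4 1 6 2 / 6 1 5 3 2 4 / 2 4 1 5 3 6 / 5 3 6 2 4 1 / 1 6 2 4 5 3 / 4 2 3 6 1 5

(r1,c4) = 1
(r1,c5) = 6
(r2,c1) = 6
(r2,c4) = 3
(r3,c5) = 3
(r4,c2) = 3
(r4,c6) = 1
(r5,c4) = 4
(r5,c5) = 5
(r5,c6) = 3
(r6,c1) = 4
(r6,c2) = 2
(r6,c5) = 1
(r6,c6) = 5
(r2,c3) = 5
(r2,c5) = 2
(r6,c3) = 3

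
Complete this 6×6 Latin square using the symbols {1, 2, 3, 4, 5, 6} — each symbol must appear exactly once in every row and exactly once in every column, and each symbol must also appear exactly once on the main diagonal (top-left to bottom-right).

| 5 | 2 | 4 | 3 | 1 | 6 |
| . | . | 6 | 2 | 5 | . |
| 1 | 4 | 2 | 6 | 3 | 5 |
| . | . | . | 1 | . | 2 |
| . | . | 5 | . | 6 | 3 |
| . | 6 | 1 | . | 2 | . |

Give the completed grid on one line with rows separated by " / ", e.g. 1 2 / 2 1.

5 2 4 3 1 6 / 4 3 6 2 5 1 / 1 4 2 6 3 5 / 6 5 3 1 4 2 / 2 1 5 4 6 3 / 3 6 1 5 2 4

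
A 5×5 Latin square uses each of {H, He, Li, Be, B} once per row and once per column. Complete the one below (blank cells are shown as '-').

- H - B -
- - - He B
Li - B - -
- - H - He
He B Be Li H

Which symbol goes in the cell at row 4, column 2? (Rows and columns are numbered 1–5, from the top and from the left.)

Cell (r1,c1): row 1 has {H,B}; column 1 has {He,Li} → Be.
Cell (r1,c5): row 1 has {H,Be,B}; column 5 has {H,He,B} → Li.
Cell (r2,c1): row 2 has {He,B}; column 1 has {He,Li,Be} → H.
Cell (r2,c3): row 2 has {H,He,B}; column 3 has {H,Be,B} → Li.
Cell (r3,c5): row 3 has {Li,B}; column 5 has {H,He,Li,B} → Be.
Cell (r4,c1): row 4 has {H,He}; column 1 has {H,He,Li,Be} → B.
Cell (r4,c4): row 4 has {H,He,B}; column 4 has {He,Li,B} → Be.
Cell (r1,c3): row 1 has {H,Li,Be,B}; column 3 has {H,Li,Be,B} → He.
Cell (r2,c2): row 2 has {H,He,Li,B}; column 2 has {H,B} → Be.
Cell (r3,c2): row 3 has {Li,Be,B}; column 2 has {H,Be,B} → He.
Cell (r3,c4): row 3 has {He,Li,Be,B}; column 4 has {He,Li,Be,B} → H.
Cell (r4,c2): row 4 has {H,He,Be,B}; column 2 has {H,He,Be,B} → Li.

Li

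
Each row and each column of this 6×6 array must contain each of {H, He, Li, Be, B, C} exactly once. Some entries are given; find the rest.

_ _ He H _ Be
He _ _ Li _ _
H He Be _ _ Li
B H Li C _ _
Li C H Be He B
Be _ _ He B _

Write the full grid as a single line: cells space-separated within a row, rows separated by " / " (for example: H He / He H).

(r1,c1) = C
(r1,c5) = Li
(r3,c4) = B
(r3,c5) = C
(r4,c5) = Be
(r4,c6) = He
(r6,c2) = Li
(r6,c3) = C
(r6,c6) = H
(r1,c2) = B
(r2,c2) = Be
(r2,c3) = B
(r2,c5) = H
(r2,c6) = C

C B He H Li Be / He Be B Li H C / H He Be B C Li / B H Li C Be He / Li C H Be He B / Be Li C He B H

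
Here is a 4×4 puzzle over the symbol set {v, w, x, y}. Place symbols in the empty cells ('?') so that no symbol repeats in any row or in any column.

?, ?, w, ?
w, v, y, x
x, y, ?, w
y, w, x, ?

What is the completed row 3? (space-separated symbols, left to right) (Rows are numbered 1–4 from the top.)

Cell (r1,c1): row 1 has {w}; column 1 has {w,x,y} → v.
Cell (r1,c2): row 1 has {v,w}; column 2 has {v,w,y} → x.
Cell (r1,c4): row 1 has {v,w,x}; column 4 has {w,x} → y.
Cell (r3,c3): row 3 has {w,x,y}; column 3 has {w,x,y} → v.

x y v w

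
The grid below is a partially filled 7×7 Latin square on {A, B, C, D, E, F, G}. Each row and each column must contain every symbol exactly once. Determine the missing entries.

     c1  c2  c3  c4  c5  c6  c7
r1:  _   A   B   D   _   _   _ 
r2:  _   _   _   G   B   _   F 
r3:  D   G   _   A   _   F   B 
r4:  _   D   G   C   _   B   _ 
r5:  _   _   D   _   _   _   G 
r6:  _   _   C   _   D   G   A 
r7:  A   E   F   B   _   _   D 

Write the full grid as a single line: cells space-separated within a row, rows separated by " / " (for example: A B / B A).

G A B D F E C / E C A G B D F / D G E A C F B / F D G C A B E / C B D F E A G / B F C E D G A / A E F B G C D

(r2,c2) = C
(r3,c3) = E
(r3,c5) = C
(r4,c7) = E
(r7,c5) = G
(r7,c6) = C
(r1,c6) = E
(r1,c7) = C
(r2,c1) = E
(r2,c3) = A
(r2,c6) = D
(r4,c1) = F
(r4,c5) = A
(r5,c6) = A
(r6,c1) = B
(r6,c2) = F
(r6,c4) = E
(r1,c1) = G
(r1,c5) = F
(r5,c1) = C
(r5,c2) = B
(r5,c4) = F
(r5,c5) = E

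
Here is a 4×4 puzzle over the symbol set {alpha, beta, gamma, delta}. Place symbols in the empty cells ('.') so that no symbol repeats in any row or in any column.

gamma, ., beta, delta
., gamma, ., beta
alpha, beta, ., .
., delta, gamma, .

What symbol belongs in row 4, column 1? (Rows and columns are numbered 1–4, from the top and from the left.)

beta

At row 1, column 2: row 1 has {beta,gamma,delta}; column 2 has {beta,gamma,delta}; that leaves alpha.
At row 2, column 1: row 2 has {beta,gamma}; column 1 has {alpha,gamma}; that leaves delta.
At row 2, column 3: row 2 has {beta,gamma,delta}; column 3 has {beta,gamma}; that leaves alpha.
At row 3, column 3: row 3 has {alpha,beta}; column 3 has {alpha,beta,gamma}; that leaves delta.
At row 3, column 4: row 3 has {alpha,beta,delta}; column 4 has {beta,delta}; that leaves gamma.
At row 4, column 1: row 4 has {gamma,delta}; column 1 has {alpha,gamma,delta}; that leaves beta.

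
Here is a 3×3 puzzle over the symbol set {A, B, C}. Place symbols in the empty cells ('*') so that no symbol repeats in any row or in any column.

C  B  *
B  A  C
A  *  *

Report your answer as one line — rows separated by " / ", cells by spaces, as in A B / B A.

(r1,c3) = A
(r3,c2) = C
(r3,c3) = B

C B A / B A C / A C B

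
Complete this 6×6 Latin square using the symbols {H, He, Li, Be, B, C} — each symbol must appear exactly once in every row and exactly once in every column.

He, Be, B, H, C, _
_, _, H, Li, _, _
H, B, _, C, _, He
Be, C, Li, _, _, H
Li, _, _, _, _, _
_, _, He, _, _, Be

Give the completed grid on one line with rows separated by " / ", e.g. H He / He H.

He Be B H C Li / B He H Li Be C / H B Be C Li He / Be C Li He B H / Li H C Be He B / C Li He B H Be

(r1,c6): row 1 has {H,He,Be,B,C}; column 6 has {H,He,Be}, so it must be Li.
(r2,c2): row 2 has {H,Li}; column 2 has {Be,B,C}, so it must be He.
(r3,c3): row 3 has {H,He,B,C}; column 3 has {H,He,Li,B}, so it must be Be.
(r3,c5): row 3 has {H,He,Be,B,C}; column 5 has {C}, so it must be Li.
(r5,c2): row 5 has {Li}; column 2 has {He,Be,B,C}, so it must be H.
(r5,c3): row 5 has {H,Li}; column 3 has {H,He,Li,Be,B}, so it must be C.
(r5,c6): row 5 has {H,Li,C}; column 6 has {H,He,Li,Be}, so it must be B.
(r6,c2): row 6 has {He,Be}; column 2 has {H,He,Be,B,C}, so it must be Li.
(r6,c4): row 6 has {He,Li,Be}; column 4 has {H,Li,C}, so it must be B.
(r6,c5): row 6 has {He,Li,Be,B}; column 5 has {Li,C}, so it must be H.
(r2,c6): row 2 has {H,He,Li}; column 6 has {H,He,Li,Be,B}, so it must be C.
(r4,c4): row 4 has {H,Li,Be,C}; column 4 has {H,Li,B,C}, so it must be He.
(r4,c5): row 4 has {H,He,Li,Be,C}; column 5 has {H,Li,C}, so it must be B.
(r5,c4): row 5 has {H,Li,B,C}; column 4 has {H,He,Li,B,C}, so it must be Be.
(r5,c5): row 5 has {H,Li,Be,B,C}; column 5 has {H,Li,B,C}, so it must be He.
(r6,c1): row 6 has {H,He,Li,Be,B}; column 1 has {H,He,Li,Be}, so it must be C.
(r2,c1): row 2 has {H,He,Li,C}; column 1 has {H,He,Li,Be,C}, so it must be B.
(r2,c5): row 2 has {H,He,Li,B,C}; column 5 has {H,He,Li,B,C}, so it must be Be.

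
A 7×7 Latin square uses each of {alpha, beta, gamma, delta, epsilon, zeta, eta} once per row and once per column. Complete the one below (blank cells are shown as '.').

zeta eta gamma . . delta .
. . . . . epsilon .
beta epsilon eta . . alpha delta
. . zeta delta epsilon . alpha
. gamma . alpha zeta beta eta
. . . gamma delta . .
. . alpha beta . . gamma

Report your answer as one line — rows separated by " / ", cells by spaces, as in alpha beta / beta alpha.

(r1,c4) = epsilon
(r1,c7) = beta
(r2,c7) = zeta
(r3,c4) = zeta
(r3,c5) = gamma
(r4,c2) = beta
(r6,c7) = epsilon
(r7,c5) = eta
(r7,c6) = zeta
(r1,c5) = alpha
(r2,c4) = eta
(r2,c5) = beta
(r6,c3) = beta
(r6,c6) = eta
(r7,c2) = delta
(r2,c2) = alpha
(r2,c3) = delta
(r4,c6) = gamma
(r5,c3) = epsilon
(r6,c1) = alpha
(r6,c2) = zeta
(r7,c1) = epsilon
(r2,c1) = gamma
(r4,c1) = eta
(r5,c1) = delta

zeta eta gamma epsilon alpha delta beta / gamma alpha delta eta beta epsilon zeta / beta epsilon eta zeta gamma alpha delta / eta beta zeta delta epsilon gamma alpha / delta gamma epsilon alpha zeta beta eta / alpha zeta beta gamma delta eta epsilon / epsilon delta alpha beta eta zeta gamma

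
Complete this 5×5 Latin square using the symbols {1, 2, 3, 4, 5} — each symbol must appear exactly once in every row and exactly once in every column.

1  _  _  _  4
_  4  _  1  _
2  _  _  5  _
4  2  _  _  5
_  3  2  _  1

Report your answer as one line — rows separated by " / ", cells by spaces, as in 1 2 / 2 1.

1 5 3 2 4 / 3 4 5 1 2 / 2 1 4 5 3 / 4 2 1 3 5 / 5 3 2 4 1

row 1 has {1,4}; column 2 has {2,3,4} — only 5 is left for (r1,c2).
row 1 has {1,4,5}; column 3 has {2} — only 3 is left for (r1,c3).
row 1 has {1,3,4,5}; column 4 has {1,5} — only 2 is left for (r1,c4).
row 2 has {1,4}; column 3 has {2,3} — only 5 is left for (r2,c3).
row 3 has {2,5}; column 2 has {2,3,4,5} — only 1 is left for (r3,c2).
row 3 has {1,2,5}; column 3 has {2,3,5} — only 4 is left for (r3,c3).
row 3 has {1,2,4,5}; column 5 has {1,4,5} — only 3 is left for (r3,c5).
row 4 has {2,4,5}; column 3 has {2,3,4,5} — only 1 is left for (r4,c3).
row 4 has {1,2,4,5}; column 4 has {1,2,5} — only 3 is left for (r4,c4).
row 5 has {1,2,3}; column 1 has {1,2,4} — only 5 is left for (r5,c1).
row 5 has {1,2,3,5}; column 4 has {1,2,3,5} — only 4 is left for (r5,c4).
row 2 has {1,4,5}; column 1 has {1,2,4,5} — only 3 is left for (r2,c1).
row 2 has {1,3,4,5}; column 5 has {1,3,4,5} — only 2 is left for (r2,c5).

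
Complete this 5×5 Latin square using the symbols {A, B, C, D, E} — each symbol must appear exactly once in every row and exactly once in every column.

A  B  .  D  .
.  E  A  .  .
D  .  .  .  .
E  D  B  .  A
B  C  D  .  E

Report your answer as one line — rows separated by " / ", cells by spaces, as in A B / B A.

A B E D C / C E A B D / D A C E B / E D B C A / B C D A E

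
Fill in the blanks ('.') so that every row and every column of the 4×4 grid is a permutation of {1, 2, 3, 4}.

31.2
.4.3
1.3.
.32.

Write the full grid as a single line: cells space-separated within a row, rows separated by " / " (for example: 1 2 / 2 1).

At row 1, column 3: row 1 has {1,2,3}; column 3 has {2,3}; that leaves 4.
At row 2, column 1: row 2 has {3,4}; column 1 has {1,3}; that leaves 2.
At row 2, column 3: row 2 has {2,3,4}; column 3 has {2,3,4}; that leaves 1.
At row 3, column 2: row 3 has {1,3}; column 2 has {1,3,4}; that leaves 2.
At row 3, column 4: row 3 has {1,2,3}; column 4 has {2,3}; that leaves 4.
At row 4, column 1: row 4 has {2,3}; column 1 has {1,2,3}; that leaves 4.
At row 4, column 4: row 4 has {2,3,4}; column 4 has {2,3,4}; that leaves 1.

3 1 4 2 / 2 4 1 3 / 1 2 3 4 / 4 3 2 1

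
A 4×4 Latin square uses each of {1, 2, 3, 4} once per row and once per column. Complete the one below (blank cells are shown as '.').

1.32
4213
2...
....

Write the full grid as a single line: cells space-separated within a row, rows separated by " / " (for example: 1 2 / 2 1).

1 4 3 2 / 4 2 1 3 / 2 3 4 1 / 3 1 2 4

(r1,c2) = 4
(r3,c3) = 4
(r3,c4) = 1
(r4,c1) = 3
(r4,c2) = 1
(r4,c3) = 2
(r4,c4) = 4
(r3,c2) = 3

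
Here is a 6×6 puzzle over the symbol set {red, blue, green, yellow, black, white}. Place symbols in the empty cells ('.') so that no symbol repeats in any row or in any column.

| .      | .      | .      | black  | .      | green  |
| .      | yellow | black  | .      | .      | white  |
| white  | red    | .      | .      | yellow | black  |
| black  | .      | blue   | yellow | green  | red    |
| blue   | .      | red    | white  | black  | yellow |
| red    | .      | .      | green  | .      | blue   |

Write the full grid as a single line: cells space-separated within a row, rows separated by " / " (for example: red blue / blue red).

At row 1, column 1: row 1 has {green,black}; column 1 has {red,blue,black,white}; that leaves yellow.
At row 1, column 3: row 1 has {green,yellow,black}; column 3 has {red,blue,black}; that leaves white.
At row 2, column 1: row 2 has {yellow,black,white}; column 1 has {red,blue,yellow,black,white}; that leaves green.
At row 3, column 3: row 3 has {red,yellow,black,white}; column 3 has {red,blue,black,white}; that leaves green.
At row 3, column 4: row 3 has {red,green,yellow,black,white}; column 4 has {green,yellow,black,white}; that leaves blue.
At row 4, column 2: row 4 has {red,blue,green,yellow,black}; column 2 has {red,yellow}; that leaves white.
At row 5, column 2: row 5 has {red,blue,yellow,black,white}; column 2 has {red,yellow,white}; that leaves green.
At row 6, column 2: row 6 has {red,blue,green}; column 2 has {red,green,yellow,white}; that leaves black.
At row 6, column 3: row 6 has {red,blue,green,black}; column 3 has {red,blue,green,black,white}; that leaves yellow.
At row 6, column 5: row 6 has {red,blue,green,yellow,black}; column 5 has {green,yellow,black}; that leaves white.
At row 1, column 2: row 1 has {green,yellow,black,white}; column 2 has {red,green,yellow,black,white}; that leaves blue.
At row 1, column 5: row 1 has {blue,green,yellow,black,white}; column 5 has {green,yellow,black,white}; that leaves red.
At row 2, column 4: row 2 has {green,yellow,black,white}; column 4 has {blue,green,yellow,black,white}; that leaves red.
At row 2, column 5: row 2 has {red,green,yellow,black,white}; column 5 has {red,green,yellow,black,white}; that leaves blue.

yellow blue white black red green / green yellow black red blue white / white red green blue yellow black / black white blue yellow green red / blue green red white black yellow / red black yellow green white blue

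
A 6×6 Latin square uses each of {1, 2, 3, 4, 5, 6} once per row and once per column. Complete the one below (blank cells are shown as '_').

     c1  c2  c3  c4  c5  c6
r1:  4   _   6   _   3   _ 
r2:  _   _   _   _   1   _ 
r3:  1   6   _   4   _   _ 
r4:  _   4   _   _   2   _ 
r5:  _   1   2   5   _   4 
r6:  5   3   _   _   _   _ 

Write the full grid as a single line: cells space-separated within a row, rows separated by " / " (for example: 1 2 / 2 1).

row 3 has {1,4,6}; column 5 has {1,2,3} — only 5 is left for (r3,c5).
row 5 has {1,2,4,5}; column 5 has {1,2,3,5} — only 6 is left for (r5,c5).
row 6 has {3,5}; column 5 has {1,2,3,5,6} — only 4 is left for (r6,c5).
row 3 has {1,4,5,6}; column 3 has {2,6} — only 3 is left for (r3,c3).
row 3 has {1,3,4,5,6}; column 6 has {4} — only 2 is left for (r3,c6).
row 5 has {1,2,4,5,6}; column 1 has {1,4,5} — only 3 is left for (r5,c1).
row 6 has {3,4,5}; column 3 has {2,3,6} — only 1 is left for (r6,c3).
row 6 has {1,3,4,5}; column 6 has {2,4} — only 6 is left for (r6,c6).
row 4 has {2,4}; column 1 has {1,3,4,5} — only 6 is left for (r4,c1).
row 4 has {2,4,6}; column 3 has {1,2,3,6} — only 5 is left for (r4,c3).
row 6 has {1,3,4,5,6}; column 4 has {4,5} — only 2 is left for (r6,c4).
row 1 has {3,4,6}; column 4 has {2,4,5} — only 1 is left for (r1,c4).
row 1 has {1,3,4,6}; column 6 has {2,4,6} — only 5 is left for (r1,c6).
row 2 has {1}; column 1 has {1,3,4,5,6} — only 2 is left for (r2,c1).
row 2 has {1,2}; column 2 has {1,3,4,6} — only 5 is left for (r2,c2).
row 2 has {1,2,5}; column 3 has {1,2,3,5,6} — only 4 is left for (r2,c3).
row 2 has {1,2,4,5}; column 6 has {2,4,5,6} — only 3 is left for (r2,c6).
row 4 has {2,4,5,6}; column 4 has {1,2,4,5} — only 3 is left for (r4,c4).
row 4 has {2,3,4,5,6}; column 6 has {2,3,4,5,6} — only 1 is left for (r4,c6).
row 1 has {1,3,4,5,6}; column 2 has {1,3,4,5,6} — only 2 is left for (r1,c2).
row 2 has {1,2,3,4,5}; column 4 has {1,2,3,4,5} — only 6 is left for (r2,c4).

4 2 6 1 3 5 / 2 5 4 6 1 3 / 1 6 3 4 5 2 / 6 4 5 3 2 1 / 3 1 2 5 6 4 / 5 3 1 2 4 6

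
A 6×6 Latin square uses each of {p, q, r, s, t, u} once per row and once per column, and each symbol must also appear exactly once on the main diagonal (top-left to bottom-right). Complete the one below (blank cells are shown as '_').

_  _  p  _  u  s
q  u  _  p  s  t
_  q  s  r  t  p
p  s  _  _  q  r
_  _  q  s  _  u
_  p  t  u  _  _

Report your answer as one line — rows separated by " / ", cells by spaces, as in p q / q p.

Cell (r2,c3): row 2 has {p,q,s,t,u}; column 3 has {p,q,s,t} → r.
Cell (r3,c1): row 3 has {p,q,r,s,t}; column 1 has {p,q} → u.
Cell (r4,c3): row 4 has {p,q,r,s}; column 3 has {p,q,r,s,t} → u.
Cell (r4,c4): row 4 has {p,q,r,s,u}; column 4 has {p,r,s,u}; the diagonal has {s,u} → t.
Cell (r6,c5): row 6 has {p,t,u}; column 5 has {q,s,t,u} → r.
Cell (r6,c6): row 6 has {p,r,t,u}; column 6 has {p,r,s,t,u}; the diagonal has {s,t,u} → q.
Cell (r1,c1): row 1 has {p,s,u}; column 1 has {p,q,u}; the diagonal has {q,s,t,u} → r.
Cell (r1,c2): row 1 has {p,r,s,u}; column 2 has {p,q,s,u} → t.
Cell (r1,c4): row 1 has {p,r,s,t,u}; column 4 has {p,r,s,t,u} → q.
Cell (r5,c1): row 5 has {q,s,u}; column 1 has {p,q,r,u} → t.
Cell (r5,c2): row 5 has {q,s,t,u}; column 2 has {p,q,s,t,u} → r.
Cell (r5,c5): row 5 has {q,r,s,t,u}; column 5 has {q,r,s,t,u}; the diagonal has {q,r,s,t,u} → p.
Cell (r6,c1): row 6 has {p,q,r,t,u}; column 1 has {p,q,r,t,u} → s.

r t p q u s / q u r p s t / u q s r t p / p s u t q r / t r q s p u / s p t u r q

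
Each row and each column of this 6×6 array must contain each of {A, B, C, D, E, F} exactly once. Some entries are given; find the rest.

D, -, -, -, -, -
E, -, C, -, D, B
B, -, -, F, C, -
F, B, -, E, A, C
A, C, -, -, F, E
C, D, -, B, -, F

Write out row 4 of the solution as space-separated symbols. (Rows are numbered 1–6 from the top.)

(r1,c6) = A
(r2,c4) = A
(r3,c6) = D
(r4,c3) = D

F B D E A C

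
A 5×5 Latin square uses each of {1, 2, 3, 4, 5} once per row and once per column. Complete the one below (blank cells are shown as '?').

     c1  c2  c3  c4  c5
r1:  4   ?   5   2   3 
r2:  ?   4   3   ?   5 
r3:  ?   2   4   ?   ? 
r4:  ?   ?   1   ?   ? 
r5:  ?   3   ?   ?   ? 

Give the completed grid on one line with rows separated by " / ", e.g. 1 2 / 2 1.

4 1 5 2 3 / 2 4 3 1 5 / 5 2 4 3 1 / 3 5 1 4 2 / 1 3 2 5 4

(r1,c2) = 1
(r2,c4) = 1
(r3,c5) = 1
(r4,c2) = 5
(r5,c3) = 2
(r5,c5) = 4
(r2,c1) = 2
(r4,c1) = 3
(r4,c4) = 4
(r4,c5) = 2
(r5,c4) = 5
(r3,c1) = 5
(r3,c4) = 3
(r5,c1) = 1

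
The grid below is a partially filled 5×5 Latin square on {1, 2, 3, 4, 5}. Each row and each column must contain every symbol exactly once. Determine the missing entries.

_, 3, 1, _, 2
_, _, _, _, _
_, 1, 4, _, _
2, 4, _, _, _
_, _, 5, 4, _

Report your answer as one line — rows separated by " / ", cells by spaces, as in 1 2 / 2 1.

4 3 1 5 2 / 1 5 2 3 4 / 5 1 4 2 3 / 2 4 3 1 5 / 3 2 5 4 1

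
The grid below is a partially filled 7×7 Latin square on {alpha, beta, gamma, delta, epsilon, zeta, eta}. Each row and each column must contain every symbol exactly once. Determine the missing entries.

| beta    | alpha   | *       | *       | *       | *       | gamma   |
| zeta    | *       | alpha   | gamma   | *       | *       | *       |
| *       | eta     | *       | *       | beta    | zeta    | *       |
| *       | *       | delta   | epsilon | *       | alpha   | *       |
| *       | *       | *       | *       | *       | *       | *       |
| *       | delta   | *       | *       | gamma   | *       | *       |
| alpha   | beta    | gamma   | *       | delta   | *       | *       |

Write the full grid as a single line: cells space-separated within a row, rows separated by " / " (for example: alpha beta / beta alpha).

beta alpha zeta eta epsilon delta gamma / zeta epsilon alpha gamma eta beta delta / gamma eta epsilon delta beta zeta alpha / eta gamma delta epsilon zeta alpha beta / delta zeta eta beta alpha gamma epsilon / epsilon delta beta alpha gamma eta zeta / alpha beta gamma zeta delta epsilon eta

At row 2, column 2: row 2 has {alpha,gamma,zeta}; column 2 has {alpha,beta,delta,eta}; that leaves epsilon.
At row 2, column 5: row 2 has {alpha,gamma,epsilon,zeta}; column 5 has {beta,gamma,delta}; that leaves eta.
At row 3, column 3: row 3 has {beta,zeta,eta}; column 3 has {alpha,gamma,delta}; that leaves epsilon.
At row 4, column 5: row 4 has {alpha,delta,epsilon}; column 5 has {beta,gamma,delta,eta}; that leaves zeta.
At row 1, column 5: row 1 has {alpha,beta,gamma}; column 5 has {beta,gamma,delta,zeta,eta}; that leaves epsilon.
At row 4, column 2: row 4 has {alpha,delta,epsilon,zeta}; column 2 has {alpha,beta,delta,epsilon,eta}; that leaves gamma.
At row 5, column 2: row 5 is empty so far; column 2 has {alpha,beta,gamma,delta,epsilon,eta}; that leaves zeta.
At row 5, column 5: row 5 has {zeta}; column 5 has {beta,gamma,delta,epsilon,zeta,eta}; that leaves alpha.
At row 4, column 1: row 4 has {alpha,gamma,delta,epsilon,zeta}; column 1 has {alpha,beta,zeta}; that leaves eta.
At row 4, column 7: row 4 has {alpha,gamma,delta,epsilon,zeta,eta}; column 7 has {gamma}; that leaves beta.
At row 6, column 1: row 6 has {gamma,delta}; column 1 has {alpha,beta,zeta,eta}; that leaves epsilon.
At row 2, column 7: row 2 has {alpha,gamma,epsilon,zeta,eta}; column 7 has {beta,gamma}; that leaves delta.
At row 3, column 7: row 3 has {beta,epsilon,zeta,eta}; column 7 has {beta,gamma,delta}; that leaves alpha.
At row 2, column 6: row 2 has {alpha,gamma,delta,epsilon,zeta,eta}; column 6 has {alpha,zeta}; that leaves beta.
At row 3, column 4: row 3 has {alpha,beta,epsilon,zeta,eta}; column 4 has {gamma,epsilon}; that leaves delta.
At row 6, column 6: row 6 has {gamma,delta,epsilon}; column 6 has {alpha,beta,zeta}; that leaves eta.
At row 6, column 7: row 6 has {gamma,delta,epsilon,eta}; column 7 has {alpha,beta,gamma,delta}; that leaves zeta.
At row 7, column 6: row 7 has {alpha,beta,gamma,delta}; column 6 has {alpha,beta,zeta,eta}; that leaves epsilon.
At row 7, column 7: row 7 has {alpha,beta,gamma,delta,epsilon}; column 7 has {alpha,beta,gamma,delta,zeta}; that leaves eta.
At row 1, column 6: row 1 has {alpha,beta,gamma,epsilon}; column 6 has {alpha,beta,epsilon,zeta,eta}; that leaves delta.
At row 3, column 1: row 3 has {alpha,beta,delta,epsilon,zeta,eta}; column 1 has {alpha,beta,epsilon,zeta,eta}; that leaves gamma.
At row 5, column 1: row 5 has {alpha,zeta}; column 1 has {alpha,beta,gamma,epsilon,zeta,eta}; that leaves delta.
At row 5, column 6: row 5 has {alpha,delta,zeta}; column 6 has {alpha,beta,delta,epsilon,zeta,eta}; that leaves gamma.
At row 5, column 7: row 5 has {alpha,gamma,delta,zeta}; column 7 has {alpha,beta,gamma,delta,zeta,eta}; that leaves epsilon.
At row 6, column 3: row 6 has {gamma,delta,epsilon,zeta,eta}; column 3 has {alpha,gamma,delta,epsilon}; that leaves beta.
At row 6, column 4: row 6 has {beta,gamma,delta,epsilon,zeta,eta}; column 4 has {gamma,delta,epsilon}; that leaves alpha.
At row 7, column 4: row 7 has {alpha,beta,gamma,delta,epsilon,eta}; column 4 has {alpha,gamma,delta,epsilon}; that leaves zeta.
At row 1, column 4: row 1 has {alpha,beta,gamma,delta,epsilon}; column 4 has {alpha,gamma,delta,epsilon,zeta}; that leaves eta.
At row 5, column 3: row 5 has {alpha,gamma,delta,epsilon,zeta}; column 3 has {alpha,beta,gamma,delta,epsilon}; that leaves eta.
At row 5, column 4: row 5 has {alpha,gamma,delta,epsilon,zeta,eta}; column 4 has {alpha,gamma,delta,epsilon,zeta,eta}; that leaves beta.
At row 1, column 3: row 1 has {alpha,beta,gamma,delta,epsilon,eta}; column 3 has {alpha,beta,gamma,delta,epsilon,eta}; that leaves zeta.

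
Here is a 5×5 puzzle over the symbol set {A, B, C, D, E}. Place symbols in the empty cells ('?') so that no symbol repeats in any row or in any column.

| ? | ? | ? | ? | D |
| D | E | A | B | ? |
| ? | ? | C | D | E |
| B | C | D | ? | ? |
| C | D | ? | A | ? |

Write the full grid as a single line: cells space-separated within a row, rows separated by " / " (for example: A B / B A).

(r2,c5) = C
(r3,c1) = A
(r3,c2) = B
(r4,c4) = E
(r4,c5) = A
(r5,c5) = B
(r1,c1) = E
(r1,c2) = A
(r1,c3) = B
(r1,c4) = C
(r5,c3) = E

E A B C D / D E A B C / A B C D E / B C D E A / C D E A B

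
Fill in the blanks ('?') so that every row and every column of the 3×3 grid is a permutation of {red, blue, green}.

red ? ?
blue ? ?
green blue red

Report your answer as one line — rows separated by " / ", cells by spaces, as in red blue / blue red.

red green blue / blue red green / green blue red

At row 1, column 2: row 1 has {red}; column 2 has {blue}; that leaves green.
At row 1, column 3: row 1 has {red,green}; column 3 has {red}; that leaves blue.
At row 2, column 2: row 2 has {blue}; column 2 has {blue,green}; that leaves red.
At row 2, column 3: row 2 has {red,blue}; column 3 has {red,blue}; that leaves green.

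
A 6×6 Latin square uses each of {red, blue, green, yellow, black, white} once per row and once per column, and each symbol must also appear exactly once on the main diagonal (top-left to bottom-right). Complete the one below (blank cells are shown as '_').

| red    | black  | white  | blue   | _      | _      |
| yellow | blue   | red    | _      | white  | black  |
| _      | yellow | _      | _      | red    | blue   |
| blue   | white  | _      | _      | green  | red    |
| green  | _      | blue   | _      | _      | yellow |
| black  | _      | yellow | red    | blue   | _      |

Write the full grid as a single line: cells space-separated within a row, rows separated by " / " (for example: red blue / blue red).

red black white blue yellow green / yellow blue red green white black / white yellow green black red blue / blue white black yellow green red / green red blue white black yellow / black green yellow red blue white

row 1 has {red,blue,black,white}; column 5 has {red,blue,green,white} — only yellow is left for (r1,c5).
row 1 has {red,blue,yellow,black,white}; column 6 has {red,blue,yellow,black} — only green is left for (r1,c6).
row 2 has {red,blue,yellow,black,white}; column 4 has {red,blue} — only green is left for (r2,c4).
row 3 has {red,blue,yellow}; column 1 has {red,blue,green,yellow,black} — only white is left for (r3,c1).
row 3 has {red,blue,yellow,white}; column 4 has {red,blue,green} — only black is left for (r3,c4).
row 4 has {red,blue,green,white}; column 3 has {red,blue,yellow,white} — only black is left for (r4,c3).
row 4 has {red,blue,green,black,white}; column 4 has {red,blue,green,black}; the diagonal has {red,blue} — only yellow is left for (r4,c4).
row 5 has {blue,green,yellow}; column 2 has {blue,yellow,black,white} — only red is left for (r5,c2).
row 5 has {red,blue,green,yellow}; column 4 has {red,blue,green,yellow,black} — only white is left for (r5,c4).
row 5 has {red,blue,green,yellow,white}; column 5 has {red,blue,green,yellow,white}; the diagonal has {red,blue,yellow} — only black is left for (r5,c5).
row 6 has {red,blue,yellow,black}; column 2 has {red,blue,yellow,black,white} — only green is left for (r6,c2).
row 6 has {red,blue,green,yellow,black}; column 6 has {red,blue,green,yellow,black}; the diagonal has {red,blue,yellow,black} — only white is left for (r6,c6).
row 3 has {red,blue,yellow,black,white}; column 3 has {red,blue,yellow,black,white}; the diagonal has {red,blue,yellow,black,white} — only green is left for (r3,c3).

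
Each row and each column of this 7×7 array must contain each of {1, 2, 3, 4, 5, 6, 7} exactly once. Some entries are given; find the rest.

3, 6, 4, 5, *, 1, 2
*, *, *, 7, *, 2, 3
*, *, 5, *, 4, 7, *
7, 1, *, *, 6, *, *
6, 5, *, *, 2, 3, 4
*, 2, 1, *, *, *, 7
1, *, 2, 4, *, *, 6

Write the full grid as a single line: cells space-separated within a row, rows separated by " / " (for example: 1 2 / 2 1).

3 6 4 5 7 1 2 / 5 4 6 7 1 2 3 / 2 3 5 6 4 7 1 / 7 1 3 2 6 4 5 / 6 5 7 1 2 3 4 / 4 2 1 3 5 6 7 / 1 7 2 4 3 5 6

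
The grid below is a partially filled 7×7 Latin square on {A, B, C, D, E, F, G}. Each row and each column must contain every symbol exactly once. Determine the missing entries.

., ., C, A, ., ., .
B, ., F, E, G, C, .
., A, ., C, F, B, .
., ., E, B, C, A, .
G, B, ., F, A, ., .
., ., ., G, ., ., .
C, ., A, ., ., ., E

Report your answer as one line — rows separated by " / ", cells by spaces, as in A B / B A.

row 2 has {B,C,E,F,G}; column 2 has {A,B} — only D is left for (r2,c2).
row 2 has {B,C,D,E,F,G}; column 7 has {E} — only A is left for (r2,c7).
row 5 has {A,B,F,G}; column 3 has {A,C,E,F} — only D is left for (r5,c3).
row 5 has {A,B,D,F,G}; column 6 has {A,B,C} — only E is left for (r5,c6).
row 5 has {A,B,D,E,F,G}; column 7 has {A,E} — only C is left for (r5,c7).
row 6 has {G}; column 3 has {A,C,D,E,F} — only B is left for (r6,c3).
row 7 has {A,C,E}; column 4 has {A,B,C,E,F,G} — only D is left for (r7,c4).
row 7 has {A,C,D,E}; column 5 has {A,C,F,G} — only B is left for (r7,c5).
row 3 has {A,B,C,F}; column 3 has {A,B,C,D,E,F} — only G is left for (r3,c3).
row 3 has {A,B,C,F,G}; column 7 has {A,C,E} — only D is left for (r3,c7).
row 6 has {B,G}; column 7 has {A,C,D,E} — only F is left for (r6,c7).
row 3 has {A,B,C,D,F,G}; column 1 has {B,C,G} — only E is left for (r3,c1).
row 4 has {A,B,C,E}; column 7 has {A,C,D,E,F} — only G is left for (r4,c7).
row 6 has {B,F,G}; column 6 has {A,B,C,E} — only D is left for (r6,c6).
row 1 has {A,C}; column 7 has {A,C,D,E,F,G} — only B is left for (r1,c7).
row 4 has {A,B,C,E,G}; column 2 has {A,B,D} — only F is left for (r4,c2).
row 6 has {B,D,F,G}; column 1 has {B,C,E,G} — only A is left for (r6,c1).
row 6 has {A,B,D,F,G}; column 5 has {A,B,C,F,G} — only E is left for (r6,c5).
row 7 has {A,B,C,D,E}; column 2 has {A,B,D,F} — only G is left for (r7,c2).
row 7 has {A,B,C,D,E,G}; column 6 has {A,B,C,D,E} — only F is left for (r7,c6).
row 1 has {A,B,C}; column 2 has {A,B,D,F,G} — only E is left for (r1,c2).
row 1 has {A,B,C,E}; column 5 has {A,B,C,E,F,G} — only D is left for (r1,c5).
row 1 has {A,B,C,D,E}; column 6 has {A,B,C,D,E,F} — only G is left for (r1,c6).
row 4 has {A,B,C,E,F,G}; column 1 has {A,B,C,E,G} — only D is left for (r4,c1).
row 6 has {A,B,D,E,F,G}; column 2 has {A,B,D,E,F,G} — only C is left for (r6,c2).
row 1 has {A,B,C,D,E,G}; column 1 has {A,B,C,D,E,G} — only F is left for (r1,c1).

F E C A D G B / B D F E G C A / E A G C F B D / D F E B C A G / G B D F A E C / A C B G E D F / C G A D B F E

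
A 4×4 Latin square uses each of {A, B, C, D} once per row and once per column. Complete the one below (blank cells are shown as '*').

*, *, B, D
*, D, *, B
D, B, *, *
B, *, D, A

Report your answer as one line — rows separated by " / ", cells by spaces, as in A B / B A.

C A B D / A D C B / D B A C / B C D A

Cell (r3,c4): row 3 has {B,D}; column 4 has {A,B,D} → C.
Cell (r4,c2): row 4 has {A,B,D}; column 2 has {B,D} → C.
Cell (r1,c2): row 1 has {B,D}; column 2 has {B,C,D} → A.
Cell (r3,c3): row 3 has {B,C,D}; column 3 has {B,D} → A.
Cell (r1,c1): row 1 has {A,B,D}; column 1 has {B,D} → C.
Cell (r2,c1): row 2 has {B,D}; column 1 has {B,C,D} → A.
Cell (r2,c3): row 2 has {A,B,D}; column 3 has {A,B,D} → C.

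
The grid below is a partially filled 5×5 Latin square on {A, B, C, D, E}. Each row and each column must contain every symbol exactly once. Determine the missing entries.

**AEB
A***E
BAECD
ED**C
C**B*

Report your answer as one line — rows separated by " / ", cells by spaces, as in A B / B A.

D C A E B / A B C D E / B A E C D / E D B A C / C E D B A

(r1,c1) = D
(r1,c2) = C
(r2,c2) = B
(r2,c4) = D
(r4,c3) = B
(r4,c4) = A
(r5,c2) = E
(r5,c3) = D
(r5,c5) = A
(r2,c3) = C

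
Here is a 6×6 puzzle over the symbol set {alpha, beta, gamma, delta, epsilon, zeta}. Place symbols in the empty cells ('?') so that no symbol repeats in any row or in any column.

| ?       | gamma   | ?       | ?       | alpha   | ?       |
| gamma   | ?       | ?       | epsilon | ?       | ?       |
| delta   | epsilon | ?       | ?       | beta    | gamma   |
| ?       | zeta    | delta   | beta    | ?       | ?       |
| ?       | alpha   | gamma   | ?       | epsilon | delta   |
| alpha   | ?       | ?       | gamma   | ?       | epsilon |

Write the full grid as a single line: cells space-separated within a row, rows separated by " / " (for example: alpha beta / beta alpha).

zeta gamma epsilon delta alpha beta / gamma beta alpha epsilon delta zeta / delta epsilon zeta alpha beta gamma / epsilon zeta delta beta gamma alpha / beta alpha gamma zeta epsilon delta / alpha delta beta gamma zeta epsilon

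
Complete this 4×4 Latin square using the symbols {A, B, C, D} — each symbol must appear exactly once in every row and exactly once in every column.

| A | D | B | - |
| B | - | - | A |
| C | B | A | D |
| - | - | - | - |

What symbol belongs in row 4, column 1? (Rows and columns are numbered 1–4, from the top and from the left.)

Cell (r1,c4): row 1 has {A,B,D}; column 4 has {A,D} → C.
Cell (r2,c2): row 2 has {A,B}; column 2 has {B,D} → C.
Cell (r2,c3): row 2 has {A,B,C}; column 3 has {A,B} → D.
Cell (r4,c1): row 4 is empty so far; column 1 has {A,B,C} → D.

D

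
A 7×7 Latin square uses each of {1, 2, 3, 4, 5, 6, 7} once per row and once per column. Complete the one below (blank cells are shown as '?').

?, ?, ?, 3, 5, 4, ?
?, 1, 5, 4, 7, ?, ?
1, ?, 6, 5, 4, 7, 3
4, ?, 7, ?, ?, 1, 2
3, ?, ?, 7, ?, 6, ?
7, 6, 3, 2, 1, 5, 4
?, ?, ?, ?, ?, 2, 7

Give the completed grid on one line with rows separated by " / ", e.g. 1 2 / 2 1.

6 7 2 3 5 4 1 / 2 1 5 4 7 3 6 / 1 2 6 5 4 7 3 / 4 5 7 6 3 1 2 / 3 4 1 7 2 6 5 / 7 6 3 2 1 5 4 / 5 3 4 1 6 2 7

(r2,c6) = 3
(r2,c7) = 6
(r3,c2) = 2
(r4,c4) = 6
(r4,c5) = 3
(r5,c5) = 2
(r7,c4) = 1
(r7,c5) = 6
(r1,c2) = 7
(r1,c7) = 1
(r2,c1) = 2
(r4,c2) = 5
(r5,c2) = 4
(r5,c3) = 1
(r5,c7) = 5
(r7,c1) = 5
(r7,c2) = 3
(r7,c3) = 4
(r1,c1) = 6
(r1,c3) = 2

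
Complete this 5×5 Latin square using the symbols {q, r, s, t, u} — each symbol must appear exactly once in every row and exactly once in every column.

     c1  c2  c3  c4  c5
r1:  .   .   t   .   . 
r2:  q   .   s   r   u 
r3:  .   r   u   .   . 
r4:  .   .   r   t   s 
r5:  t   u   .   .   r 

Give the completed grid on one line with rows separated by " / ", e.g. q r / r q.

r s t u q / q t s r u / s r u q t / u q r t s / t u q s r

(r1,c5) = q
(r2,c2) = t
(r3,c1) = s
(r3,c4) = q
(r3,c5) = t
(r4,c1) = u
(r4,c2) = q
(r5,c3) = q
(r5,c4) = s
(r1,c1) = r
(r1,c2) = s
(r1,c4) = u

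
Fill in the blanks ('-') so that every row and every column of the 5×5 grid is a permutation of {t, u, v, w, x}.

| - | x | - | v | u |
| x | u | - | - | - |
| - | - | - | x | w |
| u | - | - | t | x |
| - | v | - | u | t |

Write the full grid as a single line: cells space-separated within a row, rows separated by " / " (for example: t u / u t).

t x w v u / x u t w v / v t u x w / u w v t x / w v x u t

row 2 has {u,x}; column 4 has {t,u,v,x} — only w is left for (r2,c4).
row 2 has {u,w,x}; column 5 has {t,u,w,x} — only v is left for (r2,c5).
row 3 has {w,x}; column 2 has {u,v,x} — only t is left for (r3,c2).
row 4 has {t,u,x}; column 2 has {t,u,v,x} — only w is left for (r4,c2).
row 4 has {t,u,w,x}; column 3 is empty so far — only v is left for (r4,c3).
row 5 has {t,u,v}; column 1 has {u,x} — only w is left for (r5,c1).
row 5 has {t,u,v,w}; column 3 has {v} — only x is left for (r5,c3).
row 1 has {u,v,x}; column 1 has {u,w,x} — only t is left for (r1,c1).
row 1 has {t,u,v,x}; column 3 has {v,x} — only w is left for (r1,c3).
row 2 has {u,v,w,x}; column 3 has {v,w,x} — only t is left for (r2,c3).
row 3 has {t,w,x}; column 1 has {t,u,w,x} — only v is left for (r3,c1).
row 3 has {t,v,w,x}; column 3 has {t,v,w,x} — only u is left for (r3,c3).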